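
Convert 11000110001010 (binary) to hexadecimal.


Group into 4-bit nibbles: 0011000110001010
  0011 = 3
  0001 = 1
  1000 = 8
  1010 = A
= 0x318A


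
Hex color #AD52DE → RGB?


Hex: #AD52DE
R = AD₁₆ = 173
G = 52₁₆ = 82
B = DE₁₆ = 222
= RGB(173, 82, 222)


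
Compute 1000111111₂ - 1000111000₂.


Align and subtract column by column (LSB to MSB, borrowing when needed):
  1000111111
- 1000111000
  ----------
  col 0: (1 - 0 borrow-in) - 0 → 1 - 0 = 1, borrow out 0
  col 1: (1 - 0 borrow-in) - 0 → 1 - 0 = 1, borrow out 0
  col 2: (1 - 0 borrow-in) - 0 → 1 - 0 = 1, borrow out 0
  col 3: (1 - 0 borrow-in) - 1 → 1 - 1 = 0, borrow out 0
  col 4: (1 - 0 borrow-in) - 1 → 1 - 1 = 0, borrow out 0
  col 5: (1 - 0 borrow-in) - 1 → 1 - 1 = 0, borrow out 0
  col 6: (0 - 0 borrow-in) - 0 → 0 - 0 = 0, borrow out 0
  col 7: (0 - 0 borrow-in) - 0 → 0 - 0 = 0, borrow out 0
  col 8: (0 - 0 borrow-in) - 0 → 0 - 0 = 0, borrow out 0
  col 9: (1 - 0 borrow-in) - 1 → 1 - 1 = 0, borrow out 0
Reading bits MSB→LSB: 0000000111
Strip leading zeros: 111
= 111


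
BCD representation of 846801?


Each digit → 4-bit binary:
  8 → 1000
  4 → 0100
  6 → 0110
  8 → 1000
  0 → 0000
  1 → 0001
= 1000 0100 0110 1000 0000 0001


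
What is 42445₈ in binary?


Each octal digit → 3 binary bits:
  4 = 100
  2 = 010
  4 = 100
  4 = 100
  5 = 101
Concatenate: 100 010 100 100 101
= 100010100100101


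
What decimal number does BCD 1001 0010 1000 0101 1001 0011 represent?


Each 4-bit group → digit:
  1001 → 9
  0010 → 2
  1000 → 8
  0101 → 5
  1001 → 9
  0011 → 3
= 928593


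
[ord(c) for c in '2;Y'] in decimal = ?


String: '2;Y'  (3 characters)
Per-character ASCII lookup:
  '2': digits start at 48: '2' = 48 + 2 = 50
  ';': special character: ';' = 59
  'Y': uppercase starts at 65: 'Y' = 65 + 24 = 89
= 50 59 89


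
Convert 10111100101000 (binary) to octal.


Group into 3-bit groups: 010111100101000
  010 = 2
  111 = 7
  100 = 4
  101 = 5
  000 = 0
= 0o27450


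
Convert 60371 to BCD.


Each digit → 4-bit binary:
  6 → 0110
  0 → 0000
  3 → 0011
  7 → 0111
  1 → 0001
= 0110 0000 0011 0111 0001


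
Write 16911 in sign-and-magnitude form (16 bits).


Sign bit: 0 (positive)
Magnitude: 16911 = 100001000001111
= 0100001000001111


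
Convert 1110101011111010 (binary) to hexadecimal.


Group into 4-bit nibbles: 1110101011111010
  1110 = E
  1010 = A
  1111 = F
  1010 = A
= 0xEAFA


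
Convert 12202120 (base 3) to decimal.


Positional values (base 3):
  0 × 3^0 = 0 × 1 = 0
  2 × 3^1 = 2 × 3 = 6
  1 × 3^2 = 1 × 9 = 9
  2 × 3^3 = 2 × 27 = 54
  0 × 3^4 = 0 × 81 = 0
  2 × 3^5 = 2 × 243 = 486
  2 × 3^6 = 2 × 729 = 1458
  1 × 3^7 = 1 × 2187 = 2187
Sum = 0 + 6 + 9 + 54 + 0 + 486 + 1458 + 2187
= 4200


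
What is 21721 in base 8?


Divide by 8 repeatedly:
21721 ÷ 8 = 2715 remainder 1
2715 ÷ 8 = 339 remainder 3
339 ÷ 8 = 42 remainder 3
42 ÷ 8 = 5 remainder 2
5 ÷ 8 = 0 remainder 5
Reading remainders bottom-up:
= 0o52331


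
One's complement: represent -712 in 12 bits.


Original: 001011001000
Invert all bits:
  bit 0: 0 → 1
  bit 1: 0 → 1
  bit 2: 1 → 0
  bit 3: 0 → 1
  bit 4: 1 → 0
  bit 5: 1 → 0
  bit 6: 0 → 1
  bit 7: 0 → 1
  bit 8: 1 → 0
  bit 9: 0 → 1
  bit 10: 0 → 1
  bit 11: 0 → 1
= 110100110111


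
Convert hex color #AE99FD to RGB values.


Hex: #AE99FD
R = AE₁₆ = 174
G = 99₁₆ = 153
B = FD₁₆ = 253
= RGB(174, 153, 253)


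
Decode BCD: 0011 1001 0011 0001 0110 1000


Each 4-bit group → digit:
  0011 → 3
  1001 → 9
  0011 → 3
  0001 → 1
  0110 → 6
  1000 → 8
= 393168


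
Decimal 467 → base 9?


Divide by 9 repeatedly:
467 ÷ 9 = 51 remainder 8
51 ÷ 9 = 5 remainder 6
5 ÷ 9 = 0 remainder 5
Reading remainders bottom-up:
= 568


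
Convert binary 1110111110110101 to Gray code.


Binary: 1110111110110101
Gray code: G = B XOR (B >> 1)
B >> 1 = 0111011111011010
1110111110110101 XOR 0111011111011010:
  1 XOR 0 = 1
  1 XOR 1 = 0
  1 XOR 1 = 0
  0 XOR 1 = 1
  1 XOR 0 = 1
  1 XOR 1 = 0
  1 XOR 1 = 0
  1 XOR 1 = 0
  1 XOR 1 = 0
  0 XOR 1 = 1
  1 XOR 0 = 1
  1 XOR 1 = 0
  0 XOR 1 = 1
  1 XOR 0 = 1
  0 XOR 1 = 1
  1 XOR 0 = 1
= 1001100001101111


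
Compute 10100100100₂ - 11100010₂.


Align and subtract column by column (LSB to MSB, borrowing when needed):
  10100100100
- 00011100010
  -----------
  col 0: (0 - 0 borrow-in) - 0 → 0 - 0 = 0, borrow out 0
  col 1: (0 - 0 borrow-in) - 1 → borrow from next column: (0+2) - 1 = 1, borrow out 1
  col 2: (1 - 1 borrow-in) - 0 → 0 - 0 = 0, borrow out 0
  col 3: (0 - 0 borrow-in) - 0 → 0 - 0 = 0, borrow out 0
  col 4: (0 - 0 borrow-in) - 0 → 0 - 0 = 0, borrow out 0
  col 5: (1 - 0 borrow-in) - 1 → 1 - 1 = 0, borrow out 0
  col 6: (0 - 0 borrow-in) - 1 → borrow from next column: (0+2) - 1 = 1, borrow out 1
  col 7: (0 - 1 borrow-in) - 1 → borrow from next column: (-1+2) - 1 = 0, borrow out 1
  col 8: (1 - 1 borrow-in) - 0 → 0 - 0 = 0, borrow out 0
  col 9: (0 - 0 borrow-in) - 0 → 0 - 0 = 0, borrow out 0
  col 10: (1 - 0 borrow-in) - 0 → 1 - 0 = 1, borrow out 0
Reading bits MSB→LSB: 10001000010
Strip leading zeros: 10001000010
= 10001000010


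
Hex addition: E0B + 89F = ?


Align and add column by column (LSB to MSB, each column mod 16 with carry):
  0E0B
+ 089F
  ----
  col 0: B(11) + F(15) + 0 (carry in) = 26 → A(10), carry out 1
  col 1: 0(0) + 9(9) + 1 (carry in) = 10 → A(10), carry out 0
  col 2: E(14) + 8(8) + 0 (carry in) = 22 → 6(6), carry out 1
  col 3: 0(0) + 0(0) + 1 (carry in) = 1 → 1(1), carry out 0
Reading digits MSB→LSB: 16AA
Strip leading zeros: 16AA
= 0x16AA


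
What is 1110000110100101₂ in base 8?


Group into 3-bit groups: 001110000110100101
  001 = 1
  110 = 6
  000 = 0
  110 = 6
  100 = 4
  101 = 5
= 0o160645


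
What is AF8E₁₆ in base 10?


Positional values:
Position 0: E × 16^0 = 14 × 1 = 14
Position 1: 8 × 16^1 = 8 × 16 = 128
Position 2: F × 16^2 = 15 × 256 = 3840
Position 3: A × 16^3 = 10 × 4096 = 40960
Sum = 14 + 128 + 3840 + 40960
= 44942


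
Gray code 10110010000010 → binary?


Gray code: 10110010000010
MSB stays the same: 1
Each subsequent bit = prev_binary XOR current_gray:
  B[1] = 1 XOR 0 = 1
  B[2] = 1 XOR 1 = 0
  B[3] = 0 XOR 1 = 1
  B[4] = 1 XOR 0 = 1
  B[5] = 1 XOR 0 = 1
  B[6] = 1 XOR 1 = 0
  B[7] = 0 XOR 0 = 0
  B[8] = 0 XOR 0 = 0
  B[9] = 0 XOR 0 = 0
  B[10] = 0 XOR 0 = 0
  B[11] = 0 XOR 0 = 0
  B[12] = 0 XOR 1 = 1
  B[13] = 1 XOR 0 = 1
= 11011100000011 (14083 decimal)


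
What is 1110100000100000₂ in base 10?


Positional values:
Bit 5: 1 × 2^5 = 32
Bit 11: 1 × 2^11 = 2048
Bit 13: 1 × 2^13 = 8192
Bit 14: 1 × 2^14 = 16384
Bit 15: 1 × 2^15 = 32768
Sum = 32 + 2048 + 8192 + 16384 + 32768
= 59424


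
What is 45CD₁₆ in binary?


Each hex digit → 4 binary bits:
  4 = 0100
  5 = 0101
  C = 1100
  D = 1101
Concatenate: 0100 0101 1100 1101
= 0100010111001101


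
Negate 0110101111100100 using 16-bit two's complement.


Original: 0110101111100100
Step 1 - Invert all bits: 1001010000011011
Step 2 - Add 1: 1001010000011011 + 1
= 1001010000011100 (represents -27620)


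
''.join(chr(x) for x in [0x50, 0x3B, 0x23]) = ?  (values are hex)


Codes (hex): 0x50 0x3B 0x23
Per-code ASCII lookup:
  0x50 = 80  (range 65-90: uppercase, 80 - 65 = 15) → 'P'
  0x3B = 59  (special character) → ';'
  0x23 = 35  (special character) → '#'
= 'P;#'


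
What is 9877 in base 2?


Divide by 2 repeatedly:
9877 ÷ 2 = 4938 remainder 1
4938 ÷ 2 = 2469 remainder 0
2469 ÷ 2 = 1234 remainder 1
1234 ÷ 2 = 617 remainder 0
617 ÷ 2 = 308 remainder 1
308 ÷ 2 = 154 remainder 0
154 ÷ 2 = 77 remainder 0
77 ÷ 2 = 38 remainder 1
38 ÷ 2 = 19 remainder 0
19 ÷ 2 = 9 remainder 1
9 ÷ 2 = 4 remainder 1
4 ÷ 2 = 2 remainder 0
2 ÷ 2 = 1 remainder 0
1 ÷ 2 = 0 remainder 1
Reading remainders bottom-up:
= 10011010010101


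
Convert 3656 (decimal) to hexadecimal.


Divide by 16 repeatedly:
3656 ÷ 16 = 228 remainder 8 (8)
228 ÷ 16 = 14 remainder 4 (4)
14 ÷ 16 = 0 remainder 14 (E)
Reading remainders bottom-up:
= 0xE48


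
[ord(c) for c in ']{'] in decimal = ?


String: ']{'  (2 characters)
Per-character ASCII lookup:
  ']': special character: ']' = 93
  '{': special character: '{' = 123
= 93 123


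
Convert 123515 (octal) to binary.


Each octal digit → 3 binary bits:
  1 = 001
  2 = 010
  3 = 011
  5 = 101
  1 = 001
  5 = 101
Concatenate: 001 010 011 101 001 101
= 001010011101001101


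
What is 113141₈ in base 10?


Positional values:
Position 0: 1 × 8^0 = 1
Position 1: 4 × 8^1 = 32
Position 2: 1 × 8^2 = 64
Position 3: 3 × 8^3 = 1536
Position 4: 1 × 8^4 = 4096
Position 5: 1 × 8^5 = 32768
Sum = 1 + 32 + 64 + 1536 + 4096 + 32768
= 38497


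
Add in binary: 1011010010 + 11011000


Align and add column by column (LSB to MSB, carry propagating):
  01011010010
+ 00011011000
  -----------
  col 0: 0 + 0 + 0 (carry in) = 0 → bit 0, carry out 0
  col 1: 1 + 0 + 0 (carry in) = 1 → bit 1, carry out 0
  col 2: 0 + 0 + 0 (carry in) = 0 → bit 0, carry out 0
  col 3: 0 + 1 + 0 (carry in) = 1 → bit 1, carry out 0
  col 4: 1 + 1 + 0 (carry in) = 2 → bit 0, carry out 1
  col 5: 0 + 0 + 1 (carry in) = 1 → bit 1, carry out 0
  col 6: 1 + 1 + 0 (carry in) = 2 → bit 0, carry out 1
  col 7: 1 + 1 + 1 (carry in) = 3 → bit 1, carry out 1
  col 8: 0 + 0 + 1 (carry in) = 1 → bit 1, carry out 0
  col 9: 1 + 0 + 0 (carry in) = 1 → bit 1, carry out 0
  col 10: 0 + 0 + 0 (carry in) = 0 → bit 0, carry out 0
Reading bits MSB→LSB: 01110101010
Strip leading zeros: 1110101010
= 1110101010


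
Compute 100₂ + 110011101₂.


Align and add column by column (LSB to MSB, carry propagating):
  0000000100
+ 0110011101
  ----------
  col 0: 0 + 1 + 0 (carry in) = 1 → bit 1, carry out 0
  col 1: 0 + 0 + 0 (carry in) = 0 → bit 0, carry out 0
  col 2: 1 + 1 + 0 (carry in) = 2 → bit 0, carry out 1
  col 3: 0 + 1 + 1 (carry in) = 2 → bit 0, carry out 1
  col 4: 0 + 1 + 1 (carry in) = 2 → bit 0, carry out 1
  col 5: 0 + 0 + 1 (carry in) = 1 → bit 1, carry out 0
  col 6: 0 + 0 + 0 (carry in) = 0 → bit 0, carry out 0
  col 7: 0 + 1 + 0 (carry in) = 1 → bit 1, carry out 0
  col 8: 0 + 1 + 0 (carry in) = 1 → bit 1, carry out 0
  col 9: 0 + 0 + 0 (carry in) = 0 → bit 0, carry out 0
Reading bits MSB→LSB: 0110100001
Strip leading zeros: 110100001
= 110100001


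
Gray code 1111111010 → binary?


Gray code: 1111111010
MSB stays the same: 1
Each subsequent bit = prev_binary XOR current_gray:
  B[1] = 1 XOR 1 = 0
  B[2] = 0 XOR 1 = 1
  B[3] = 1 XOR 1 = 0
  B[4] = 0 XOR 1 = 1
  B[5] = 1 XOR 1 = 0
  B[6] = 0 XOR 1 = 1
  B[7] = 1 XOR 0 = 1
  B[8] = 1 XOR 1 = 0
  B[9] = 0 XOR 0 = 0
= 1010101100 (684 decimal)


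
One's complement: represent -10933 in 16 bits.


Original: 0010101010110101
Invert all bits:
  bit 0: 0 → 1
  bit 1: 0 → 1
  bit 2: 1 → 0
  bit 3: 0 → 1
  bit 4: 1 → 0
  bit 5: 0 → 1
  bit 6: 1 → 0
  bit 7: 0 → 1
  bit 8: 1 → 0
  bit 9: 0 → 1
  bit 10: 1 → 0
  bit 11: 1 → 0
  bit 12: 0 → 1
  bit 13: 1 → 0
  bit 14: 0 → 1
  bit 15: 1 → 0
= 1101010101001010


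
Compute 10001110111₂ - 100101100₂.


Align and subtract column by column (LSB to MSB, borrowing when needed):
  10001110111
- 00100101100
  -----------
  col 0: (1 - 0 borrow-in) - 0 → 1 - 0 = 1, borrow out 0
  col 1: (1 - 0 borrow-in) - 0 → 1 - 0 = 1, borrow out 0
  col 2: (1 - 0 borrow-in) - 1 → 1 - 1 = 0, borrow out 0
  col 3: (0 - 0 borrow-in) - 1 → borrow from next column: (0+2) - 1 = 1, borrow out 1
  col 4: (1 - 1 borrow-in) - 0 → 0 - 0 = 0, borrow out 0
  col 5: (1 - 0 borrow-in) - 1 → 1 - 1 = 0, borrow out 0
  col 6: (1 - 0 borrow-in) - 0 → 1 - 0 = 1, borrow out 0
  col 7: (0 - 0 borrow-in) - 0 → 0 - 0 = 0, borrow out 0
  col 8: (0 - 0 borrow-in) - 1 → borrow from next column: (0+2) - 1 = 1, borrow out 1
  col 9: (0 - 1 borrow-in) - 0 → borrow from next column: (-1+2) - 0 = 1, borrow out 1
  col 10: (1 - 1 borrow-in) - 0 → 0 - 0 = 0, borrow out 0
Reading bits MSB→LSB: 01101001011
Strip leading zeros: 1101001011
= 1101001011


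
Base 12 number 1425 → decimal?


Positional values (base 12):
  5 × 12^0 = 5 × 1 = 5
  2 × 12^1 = 2 × 12 = 24
  4 × 12^2 = 4 × 144 = 576
  1 × 12^3 = 1 × 1728 = 1728
Sum = 5 + 24 + 576 + 1728
= 2333


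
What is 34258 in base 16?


Divide by 16 repeatedly:
34258 ÷ 16 = 2141 remainder 2 (2)
2141 ÷ 16 = 133 remainder 13 (D)
133 ÷ 16 = 8 remainder 5 (5)
8 ÷ 16 = 0 remainder 8 (8)
Reading remainders bottom-up:
= 0x85D2


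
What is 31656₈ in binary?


Each octal digit → 3 binary bits:
  3 = 011
  1 = 001
  6 = 110
  5 = 101
  6 = 110
Concatenate: 011 001 110 101 110
= 011001110101110


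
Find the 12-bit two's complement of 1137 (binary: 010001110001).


Original: 010001110001
Step 1 - Invert all bits: 101110001110
Step 2 - Add 1: 101110001110 + 1
= 101110001111 (represents -1137)


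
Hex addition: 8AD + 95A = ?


Align and add column by column (LSB to MSB, each column mod 16 with carry):
  08AD
+ 095A
  ----
  col 0: D(13) + A(10) + 0 (carry in) = 23 → 7(7), carry out 1
  col 1: A(10) + 5(5) + 1 (carry in) = 16 → 0(0), carry out 1
  col 2: 8(8) + 9(9) + 1 (carry in) = 18 → 2(2), carry out 1
  col 3: 0(0) + 0(0) + 1 (carry in) = 1 → 1(1), carry out 0
Reading digits MSB→LSB: 1207
Strip leading zeros: 1207
= 0x1207


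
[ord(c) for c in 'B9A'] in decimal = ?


String: 'B9A'  (3 characters)
Per-character ASCII lookup:
  'B': uppercase starts at 65: 'B' = 65 + 1 = 66
  '9': digits start at 48: '9' = 48 + 9 = 57
  'A': uppercase starts at 65: 'A' = 65 + 0 = 65
= 66 57 65


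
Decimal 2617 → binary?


Divide by 2 repeatedly:
2617 ÷ 2 = 1308 remainder 1
1308 ÷ 2 = 654 remainder 0
654 ÷ 2 = 327 remainder 0
327 ÷ 2 = 163 remainder 1
163 ÷ 2 = 81 remainder 1
81 ÷ 2 = 40 remainder 1
40 ÷ 2 = 20 remainder 0
20 ÷ 2 = 10 remainder 0
10 ÷ 2 = 5 remainder 0
5 ÷ 2 = 2 remainder 1
2 ÷ 2 = 1 remainder 0
1 ÷ 2 = 0 remainder 1
Reading remainders bottom-up:
= 101000111001


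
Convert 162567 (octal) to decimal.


Positional values:
Position 0: 7 × 8^0 = 7
Position 1: 6 × 8^1 = 48
Position 2: 5 × 8^2 = 320
Position 3: 2 × 8^3 = 1024
Position 4: 6 × 8^4 = 24576
Position 5: 1 × 8^5 = 32768
Sum = 7 + 48 + 320 + 1024 + 24576 + 32768
= 58743


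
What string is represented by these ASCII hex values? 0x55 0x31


Codes (hex): 0x55 0x31
Per-code ASCII lookup:
  0x55 = 85  (range 65-90: uppercase, 85 - 65 = 20) → 'U'
  0x31 = 49  (range 48-57: digits, 49 - 48 = 1) → '1'
= 'U1'


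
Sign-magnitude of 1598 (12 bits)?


Sign bit: 0 (positive)
Magnitude: 1598 = 11000111110
= 011000111110


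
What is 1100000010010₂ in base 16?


Group into 4-bit nibbles: 0001100000010010
  0001 = 1
  1000 = 8
  0001 = 1
  0010 = 2
= 0x1812


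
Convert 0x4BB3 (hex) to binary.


Each hex digit → 4 binary bits:
  4 = 0100
  B = 1011
  B = 1011
  3 = 0011
Concatenate: 0100 1011 1011 0011
= 0100101110110011


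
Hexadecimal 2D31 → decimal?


Positional values:
Position 0: 1 × 16^0 = 1 × 1 = 1
Position 1: 3 × 16^1 = 3 × 16 = 48
Position 2: D × 16^2 = 13 × 256 = 3328
Position 3: 2 × 16^3 = 2 × 4096 = 8192
Sum = 1 + 48 + 3328 + 8192
= 11569


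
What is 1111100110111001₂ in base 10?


Positional values:
Bit 0: 1 × 2^0 = 1
Bit 3: 1 × 2^3 = 8
Bit 4: 1 × 2^4 = 16
Bit 5: 1 × 2^5 = 32
Bit 7: 1 × 2^7 = 128
Bit 8: 1 × 2^8 = 256
Bit 11: 1 × 2^11 = 2048
Bit 12: 1 × 2^12 = 4096
Bit 13: 1 × 2^13 = 8192
Bit 14: 1 × 2^14 = 16384
Bit 15: 1 × 2^15 = 32768
Sum = 1 + 8 + 16 + 32 + 128 + 256 + 2048 + 4096 + 8192 + 16384 + 32768
= 63929


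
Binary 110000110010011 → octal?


Group into 3-bit groups: 110000110010011
  110 = 6
  000 = 0
  110 = 6
  010 = 2
  011 = 3
= 0o60623


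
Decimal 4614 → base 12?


Divide by 12 repeatedly:
4614 ÷ 12 = 384 remainder 6
384 ÷ 12 = 32 remainder 0
32 ÷ 12 = 2 remainder 8
2 ÷ 12 = 0 remainder 2
Reading remainders bottom-up:
= 2806


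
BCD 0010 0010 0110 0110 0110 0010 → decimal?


Each 4-bit group → digit:
  0010 → 2
  0010 → 2
  0110 → 6
  0110 → 6
  0110 → 6
  0010 → 2
= 226662


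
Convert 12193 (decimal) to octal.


Divide by 8 repeatedly:
12193 ÷ 8 = 1524 remainder 1
1524 ÷ 8 = 190 remainder 4
190 ÷ 8 = 23 remainder 6
23 ÷ 8 = 2 remainder 7
2 ÷ 8 = 0 remainder 2
Reading remainders bottom-up:
= 0o27641


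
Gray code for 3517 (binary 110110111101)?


Binary: 110110111101
Gray code: G = B XOR (B >> 1)
B >> 1 = 011011011110
110110111101 XOR 011011011110:
  1 XOR 0 = 1
  1 XOR 1 = 0
  0 XOR 1 = 1
  1 XOR 0 = 1
  1 XOR 1 = 0
  0 XOR 1 = 1
  1 XOR 0 = 1
  1 XOR 1 = 0
  1 XOR 1 = 0
  1 XOR 1 = 0
  0 XOR 1 = 1
  1 XOR 0 = 1
= 101101100011


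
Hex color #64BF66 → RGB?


Hex: #64BF66
R = 64₁₆ = 100
G = BF₁₆ = 191
B = 66₁₆ = 102
= RGB(100, 191, 102)


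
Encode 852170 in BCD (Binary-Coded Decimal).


Each digit → 4-bit binary:
  8 → 1000
  5 → 0101
  2 → 0010
  1 → 0001
  7 → 0111
  0 → 0000
= 1000 0101 0010 0001 0111 0000


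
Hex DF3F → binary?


Each hex digit → 4 binary bits:
  D = 1101
  F = 1111
  3 = 0011
  F = 1111
Concatenate: 1101 1111 0011 1111
= 1101111100111111


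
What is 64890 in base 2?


Divide by 2 repeatedly:
64890 ÷ 2 = 32445 remainder 0
32445 ÷ 2 = 16222 remainder 1
16222 ÷ 2 = 8111 remainder 0
8111 ÷ 2 = 4055 remainder 1
4055 ÷ 2 = 2027 remainder 1
2027 ÷ 2 = 1013 remainder 1
1013 ÷ 2 = 506 remainder 1
506 ÷ 2 = 253 remainder 0
253 ÷ 2 = 126 remainder 1
126 ÷ 2 = 63 remainder 0
63 ÷ 2 = 31 remainder 1
31 ÷ 2 = 15 remainder 1
15 ÷ 2 = 7 remainder 1
7 ÷ 2 = 3 remainder 1
3 ÷ 2 = 1 remainder 1
1 ÷ 2 = 0 remainder 1
Reading remainders bottom-up:
= 1111110101111010


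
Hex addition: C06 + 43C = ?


Align and add column by column (LSB to MSB, each column mod 16 with carry):
  0C06
+ 043C
  ----
  col 0: 6(6) + C(12) + 0 (carry in) = 18 → 2(2), carry out 1
  col 1: 0(0) + 3(3) + 1 (carry in) = 4 → 4(4), carry out 0
  col 2: C(12) + 4(4) + 0 (carry in) = 16 → 0(0), carry out 1
  col 3: 0(0) + 0(0) + 1 (carry in) = 1 → 1(1), carry out 0
Reading digits MSB→LSB: 1042
Strip leading zeros: 1042
= 0x1042


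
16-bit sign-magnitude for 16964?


Sign bit: 0 (positive)
Magnitude: 16964 = 100001001000100
= 0100001001000100


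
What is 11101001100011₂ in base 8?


Group into 3-bit groups: 011101001100011
  011 = 3
  101 = 5
  001 = 1
  100 = 4
  011 = 3
= 0o35143


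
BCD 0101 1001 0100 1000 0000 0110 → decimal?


Each 4-bit group → digit:
  0101 → 5
  1001 → 9
  0100 → 4
  1000 → 8
  0000 → 0
  0110 → 6
= 594806


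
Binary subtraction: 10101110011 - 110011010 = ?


Align and subtract column by column (LSB to MSB, borrowing when needed):
  10101110011
- 00110011010
  -----------
  col 0: (1 - 0 borrow-in) - 0 → 1 - 0 = 1, borrow out 0
  col 1: (1 - 0 borrow-in) - 1 → 1 - 1 = 0, borrow out 0
  col 2: (0 - 0 borrow-in) - 0 → 0 - 0 = 0, borrow out 0
  col 3: (0 - 0 borrow-in) - 1 → borrow from next column: (0+2) - 1 = 1, borrow out 1
  col 4: (1 - 1 borrow-in) - 1 → borrow from next column: (0+2) - 1 = 1, borrow out 1
  col 5: (1 - 1 borrow-in) - 0 → 0 - 0 = 0, borrow out 0
  col 6: (1 - 0 borrow-in) - 0 → 1 - 0 = 1, borrow out 0
  col 7: (0 - 0 borrow-in) - 1 → borrow from next column: (0+2) - 1 = 1, borrow out 1
  col 8: (1 - 1 borrow-in) - 1 → borrow from next column: (0+2) - 1 = 1, borrow out 1
  col 9: (0 - 1 borrow-in) - 0 → borrow from next column: (-1+2) - 0 = 1, borrow out 1
  col 10: (1 - 1 borrow-in) - 0 → 0 - 0 = 0, borrow out 0
Reading bits MSB→LSB: 01111011001
Strip leading zeros: 1111011001
= 1111011001


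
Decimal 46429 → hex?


Divide by 16 repeatedly:
46429 ÷ 16 = 2901 remainder 13 (D)
2901 ÷ 16 = 181 remainder 5 (5)
181 ÷ 16 = 11 remainder 5 (5)
11 ÷ 16 = 0 remainder 11 (B)
Reading remainders bottom-up:
= 0xB55D


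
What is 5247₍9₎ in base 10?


Positional values (base 9):
  7 × 9^0 = 7 × 1 = 7
  4 × 9^1 = 4 × 9 = 36
  2 × 9^2 = 2 × 81 = 162
  5 × 9^3 = 5 × 729 = 3645
Sum = 7 + 36 + 162 + 3645
= 3850


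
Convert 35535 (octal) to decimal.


Positional values:
Position 0: 5 × 8^0 = 5
Position 1: 3 × 8^1 = 24
Position 2: 5 × 8^2 = 320
Position 3: 5 × 8^3 = 2560
Position 4: 3 × 8^4 = 12288
Sum = 5 + 24 + 320 + 2560 + 12288
= 15197


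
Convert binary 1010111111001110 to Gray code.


Binary: 1010111111001110
Gray code: G = B XOR (B >> 1)
B >> 1 = 0101011111100111
1010111111001110 XOR 0101011111100111:
  1 XOR 0 = 1
  0 XOR 1 = 1
  1 XOR 0 = 1
  0 XOR 1 = 1
  1 XOR 0 = 1
  1 XOR 1 = 0
  1 XOR 1 = 0
  1 XOR 1 = 0
  1 XOR 1 = 0
  1 XOR 1 = 0
  0 XOR 1 = 1
  0 XOR 0 = 0
  1 XOR 0 = 1
  1 XOR 1 = 0
  1 XOR 1 = 0
  0 XOR 1 = 1
= 1111100000101001


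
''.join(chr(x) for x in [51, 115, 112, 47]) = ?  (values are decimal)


Codes (decimal): 51 115 112 47
Per-code ASCII lookup:
  51  (range 48-57: digits, 51 - 48 = 3) → '3'
  115  (range 97-122: lowercase, 115 - 97 = 18) → 's'
  112  (range 97-122: lowercase, 112 - 97 = 15) → 'p'
  47  (special character) → '/'
= '3sp/'


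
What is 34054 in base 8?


Divide by 8 repeatedly:
34054 ÷ 8 = 4256 remainder 6
4256 ÷ 8 = 532 remainder 0
532 ÷ 8 = 66 remainder 4
66 ÷ 8 = 8 remainder 2
8 ÷ 8 = 1 remainder 0
1 ÷ 8 = 0 remainder 1
Reading remainders bottom-up:
= 0o102406


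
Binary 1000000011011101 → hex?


Group into 4-bit nibbles: 1000000011011101
  1000 = 8
  0000 = 0
  1101 = D
  1101 = D
= 0x80DD


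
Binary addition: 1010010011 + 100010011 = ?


Align and add column by column (LSB to MSB, carry propagating):
  01010010011
+ 00100010011
  -----------
  col 0: 1 + 1 + 0 (carry in) = 2 → bit 0, carry out 1
  col 1: 1 + 1 + 1 (carry in) = 3 → bit 1, carry out 1
  col 2: 0 + 0 + 1 (carry in) = 1 → bit 1, carry out 0
  col 3: 0 + 0 + 0 (carry in) = 0 → bit 0, carry out 0
  col 4: 1 + 1 + 0 (carry in) = 2 → bit 0, carry out 1
  col 5: 0 + 0 + 1 (carry in) = 1 → bit 1, carry out 0
  col 6: 0 + 0 + 0 (carry in) = 0 → bit 0, carry out 0
  col 7: 1 + 0 + 0 (carry in) = 1 → bit 1, carry out 0
  col 8: 0 + 1 + 0 (carry in) = 1 → bit 1, carry out 0
  col 9: 1 + 0 + 0 (carry in) = 1 → bit 1, carry out 0
  col 10: 0 + 0 + 0 (carry in) = 0 → bit 0, carry out 0
Reading bits MSB→LSB: 01110100110
Strip leading zeros: 1110100110
= 1110100110


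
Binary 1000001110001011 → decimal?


Positional values:
Bit 0: 1 × 2^0 = 1
Bit 1: 1 × 2^1 = 2
Bit 3: 1 × 2^3 = 8
Bit 7: 1 × 2^7 = 128
Bit 8: 1 × 2^8 = 256
Bit 9: 1 × 2^9 = 512
Bit 15: 1 × 2^15 = 32768
Sum = 1 + 2 + 8 + 128 + 256 + 512 + 32768
= 33675


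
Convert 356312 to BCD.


Each digit → 4-bit binary:
  3 → 0011
  5 → 0101
  6 → 0110
  3 → 0011
  1 → 0001
  2 → 0010
= 0011 0101 0110 0011 0001 0010


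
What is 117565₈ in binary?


Each octal digit → 3 binary bits:
  1 = 001
  1 = 001
  7 = 111
  5 = 101
  6 = 110
  5 = 101
Concatenate: 001 001 111 101 110 101
= 001001111101110101


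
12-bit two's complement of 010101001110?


Original: 010101001110
Step 1 - Invert all bits: 101010110001
Step 2 - Add 1: 101010110001 + 1
= 101010110010 (represents -1358)


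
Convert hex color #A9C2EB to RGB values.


Hex: #A9C2EB
R = A9₁₆ = 169
G = C2₁₆ = 194
B = EB₁₆ = 235
= RGB(169, 194, 235)


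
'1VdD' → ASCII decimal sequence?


String: '1VdD'  (4 characters)
Per-character ASCII lookup:
  '1': digits start at 48: '1' = 48 + 1 = 49
  'V': uppercase starts at 65: 'V' = 65 + 21 = 86
  'd': lowercase starts at 97: 'd' = 97 + 3 = 100
  'D': uppercase starts at 65: 'D' = 65 + 3 = 68
= 49 86 100 68


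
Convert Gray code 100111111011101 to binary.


Gray code: 100111111011101
MSB stays the same: 1
Each subsequent bit = prev_binary XOR current_gray:
  B[1] = 1 XOR 0 = 1
  B[2] = 1 XOR 0 = 1
  B[3] = 1 XOR 1 = 0
  B[4] = 0 XOR 1 = 1
  B[5] = 1 XOR 1 = 0
  B[6] = 0 XOR 1 = 1
  B[7] = 1 XOR 1 = 0
  B[8] = 0 XOR 1 = 1
  B[9] = 1 XOR 0 = 1
  B[10] = 1 XOR 1 = 0
  B[11] = 0 XOR 1 = 1
  B[12] = 1 XOR 1 = 0
  B[13] = 0 XOR 0 = 0
  B[14] = 0 XOR 1 = 1
= 111010101101001 (30057 decimal)


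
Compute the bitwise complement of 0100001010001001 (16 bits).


Original: 0100001010001001
Invert all bits:
  bit 0: 0 → 1
  bit 1: 1 → 0
  bit 2: 0 → 1
  bit 3: 0 → 1
  bit 4: 0 → 1
  bit 5: 0 → 1
  bit 6: 1 → 0
  bit 7: 0 → 1
  bit 8: 1 → 0
  bit 9: 0 → 1
  bit 10: 0 → 1
  bit 11: 0 → 1
  bit 12: 1 → 0
  bit 13: 0 → 1
  bit 14: 0 → 1
  bit 15: 1 → 0
= 1011110101110110


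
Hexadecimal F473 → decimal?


Positional values:
Position 0: 3 × 16^0 = 3 × 1 = 3
Position 1: 7 × 16^1 = 7 × 16 = 112
Position 2: 4 × 16^2 = 4 × 256 = 1024
Position 3: F × 16^3 = 15 × 4096 = 61440
Sum = 3 + 112 + 1024 + 61440
= 62579


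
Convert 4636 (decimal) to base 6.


Divide by 6 repeatedly:
4636 ÷ 6 = 772 remainder 4
772 ÷ 6 = 128 remainder 4
128 ÷ 6 = 21 remainder 2
21 ÷ 6 = 3 remainder 3
3 ÷ 6 = 0 remainder 3
Reading remainders bottom-up:
= 33244


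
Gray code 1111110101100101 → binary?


Gray code: 1111110101100101
MSB stays the same: 1
Each subsequent bit = prev_binary XOR current_gray:
  B[1] = 1 XOR 1 = 0
  B[2] = 0 XOR 1 = 1
  B[3] = 1 XOR 1 = 0
  B[4] = 0 XOR 1 = 1
  B[5] = 1 XOR 1 = 0
  B[6] = 0 XOR 0 = 0
  B[7] = 0 XOR 1 = 1
  B[8] = 1 XOR 0 = 1
  B[9] = 1 XOR 1 = 0
  B[10] = 0 XOR 1 = 1
  B[11] = 1 XOR 0 = 1
  B[12] = 1 XOR 0 = 1
  B[13] = 1 XOR 1 = 0
  B[14] = 0 XOR 0 = 0
  B[15] = 0 XOR 1 = 1
= 1010100110111001 (43449 decimal)


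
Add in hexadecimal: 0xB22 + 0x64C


Align and add column by column (LSB to MSB, each column mod 16 with carry):
  0B22
+ 064C
  ----
  col 0: 2(2) + C(12) + 0 (carry in) = 14 → E(14), carry out 0
  col 1: 2(2) + 4(4) + 0 (carry in) = 6 → 6(6), carry out 0
  col 2: B(11) + 6(6) + 0 (carry in) = 17 → 1(1), carry out 1
  col 3: 0(0) + 0(0) + 1 (carry in) = 1 → 1(1), carry out 0
Reading digits MSB→LSB: 116E
Strip leading zeros: 116E
= 0x116E


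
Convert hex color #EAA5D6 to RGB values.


Hex: #EAA5D6
R = EA₁₆ = 234
G = A5₁₆ = 165
B = D6₁₆ = 214
= RGB(234, 165, 214)


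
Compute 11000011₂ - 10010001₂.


Align and subtract column by column (LSB to MSB, borrowing when needed):
  11000011
- 10010001
  --------
  col 0: (1 - 0 borrow-in) - 1 → 1 - 1 = 0, borrow out 0
  col 1: (1 - 0 borrow-in) - 0 → 1 - 0 = 1, borrow out 0
  col 2: (0 - 0 borrow-in) - 0 → 0 - 0 = 0, borrow out 0
  col 3: (0 - 0 borrow-in) - 0 → 0 - 0 = 0, borrow out 0
  col 4: (0 - 0 borrow-in) - 1 → borrow from next column: (0+2) - 1 = 1, borrow out 1
  col 5: (0 - 1 borrow-in) - 0 → borrow from next column: (-1+2) - 0 = 1, borrow out 1
  col 6: (1 - 1 borrow-in) - 0 → 0 - 0 = 0, borrow out 0
  col 7: (1 - 0 borrow-in) - 1 → 1 - 1 = 0, borrow out 0
Reading bits MSB→LSB: 00110010
Strip leading zeros: 110010
= 110010


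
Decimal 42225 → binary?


Divide by 2 repeatedly:
42225 ÷ 2 = 21112 remainder 1
21112 ÷ 2 = 10556 remainder 0
10556 ÷ 2 = 5278 remainder 0
5278 ÷ 2 = 2639 remainder 0
2639 ÷ 2 = 1319 remainder 1
1319 ÷ 2 = 659 remainder 1
659 ÷ 2 = 329 remainder 1
329 ÷ 2 = 164 remainder 1
164 ÷ 2 = 82 remainder 0
82 ÷ 2 = 41 remainder 0
41 ÷ 2 = 20 remainder 1
20 ÷ 2 = 10 remainder 0
10 ÷ 2 = 5 remainder 0
5 ÷ 2 = 2 remainder 1
2 ÷ 2 = 1 remainder 0
1 ÷ 2 = 0 remainder 1
Reading remainders bottom-up:
= 1010010011110001


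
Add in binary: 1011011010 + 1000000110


Align and add column by column (LSB to MSB, carry propagating):
  01011011010
+ 01000000110
  -----------
  col 0: 0 + 0 + 0 (carry in) = 0 → bit 0, carry out 0
  col 1: 1 + 1 + 0 (carry in) = 2 → bit 0, carry out 1
  col 2: 0 + 1 + 1 (carry in) = 2 → bit 0, carry out 1
  col 3: 1 + 0 + 1 (carry in) = 2 → bit 0, carry out 1
  col 4: 1 + 0 + 1 (carry in) = 2 → bit 0, carry out 1
  col 5: 0 + 0 + 1 (carry in) = 1 → bit 1, carry out 0
  col 6: 1 + 0 + 0 (carry in) = 1 → bit 1, carry out 0
  col 7: 1 + 0 + 0 (carry in) = 1 → bit 1, carry out 0
  col 8: 0 + 0 + 0 (carry in) = 0 → bit 0, carry out 0
  col 9: 1 + 1 + 0 (carry in) = 2 → bit 0, carry out 1
  col 10: 0 + 0 + 1 (carry in) = 1 → bit 1, carry out 0
Reading bits MSB→LSB: 10011100000
Strip leading zeros: 10011100000
= 10011100000


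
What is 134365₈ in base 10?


Positional values:
Position 0: 5 × 8^0 = 5
Position 1: 6 × 8^1 = 48
Position 2: 3 × 8^2 = 192
Position 3: 4 × 8^3 = 2048
Position 4: 3 × 8^4 = 12288
Position 5: 1 × 8^5 = 32768
Sum = 5 + 48 + 192 + 2048 + 12288 + 32768
= 47349


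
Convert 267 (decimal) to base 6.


Divide by 6 repeatedly:
267 ÷ 6 = 44 remainder 3
44 ÷ 6 = 7 remainder 2
7 ÷ 6 = 1 remainder 1
1 ÷ 6 = 0 remainder 1
Reading remainders bottom-up:
= 1123


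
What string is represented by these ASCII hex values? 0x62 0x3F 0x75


Codes (hex): 0x62 0x3F 0x75
Per-code ASCII lookup:
  0x62 = 98  (range 97-122: lowercase, 98 - 97 = 1) → 'b'
  0x3F = 63  (special character) → '?'
  0x75 = 117  (range 97-122: lowercase, 117 - 97 = 20) → 'u'
= 'b?u'


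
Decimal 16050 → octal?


Divide by 8 repeatedly:
16050 ÷ 8 = 2006 remainder 2
2006 ÷ 8 = 250 remainder 6
250 ÷ 8 = 31 remainder 2
31 ÷ 8 = 3 remainder 7
3 ÷ 8 = 0 remainder 3
Reading remainders bottom-up:
= 0o37262


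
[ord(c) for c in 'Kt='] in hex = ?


String: 'Kt='  (3 characters)
Per-character ASCII lookup:
  'K': uppercase starts at 65: 'K' = 65 + 10 = 75 → 0x4B
  't': lowercase starts at 97: 't' = 97 + 19 = 116 → 0x74
  '=': special character: '=' = 61 → 0x3D
= 0x4B 0x74 0x3D


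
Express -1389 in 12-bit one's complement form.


Original: 010101101101
Invert all bits:
  bit 0: 0 → 1
  bit 1: 1 → 0
  bit 2: 0 → 1
  bit 3: 1 → 0
  bit 4: 0 → 1
  bit 5: 1 → 0
  bit 6: 1 → 0
  bit 7: 0 → 1
  bit 8: 1 → 0
  bit 9: 1 → 0
  bit 10: 0 → 1
  bit 11: 1 → 0
= 101010010010


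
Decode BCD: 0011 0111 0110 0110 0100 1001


Each 4-bit group → digit:
  0011 → 3
  0111 → 7
  0110 → 6
  0110 → 6
  0100 → 4
  1001 → 9
= 376649


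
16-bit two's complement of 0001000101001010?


Original: 0001000101001010
Step 1 - Invert all bits: 1110111010110101
Step 2 - Add 1: 1110111010110101 + 1
= 1110111010110110 (represents -4426)


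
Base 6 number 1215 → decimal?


Positional values (base 6):
  5 × 6^0 = 5 × 1 = 5
  1 × 6^1 = 1 × 6 = 6
  2 × 6^2 = 2 × 36 = 72
  1 × 6^3 = 1 × 216 = 216
Sum = 5 + 6 + 72 + 216
= 299


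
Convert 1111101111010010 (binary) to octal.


Group into 3-bit groups: 001111101111010010
  001 = 1
  111 = 7
  101 = 5
  111 = 7
  010 = 2
  010 = 2
= 0o175722


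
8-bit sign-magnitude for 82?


Sign bit: 0 (positive)
Magnitude: 82 = 1010010
= 01010010


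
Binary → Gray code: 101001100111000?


Binary: 101001100111000
Gray code: G = B XOR (B >> 1)
B >> 1 = 010100110011100
101001100111000 XOR 010100110011100:
  1 XOR 0 = 1
  0 XOR 1 = 1
  1 XOR 0 = 1
  0 XOR 1 = 1
  0 XOR 0 = 0
  1 XOR 0 = 1
  1 XOR 1 = 0
  0 XOR 1 = 1
  0 XOR 0 = 0
  1 XOR 0 = 1
  1 XOR 1 = 0
  1 XOR 1 = 0
  0 XOR 1 = 1
  0 XOR 0 = 0
  0 XOR 0 = 0
= 111101010100100


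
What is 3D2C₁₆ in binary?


Each hex digit → 4 binary bits:
  3 = 0011
  D = 1101
  2 = 0010
  C = 1100
Concatenate: 0011 1101 0010 1100
= 0011110100101100


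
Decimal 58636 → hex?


Divide by 16 repeatedly:
58636 ÷ 16 = 3664 remainder 12 (C)
3664 ÷ 16 = 229 remainder 0 (0)
229 ÷ 16 = 14 remainder 5 (5)
14 ÷ 16 = 0 remainder 14 (E)
Reading remainders bottom-up:
= 0xE50C


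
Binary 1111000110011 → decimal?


Positional values:
Bit 0: 1 × 2^0 = 1
Bit 1: 1 × 2^1 = 2
Bit 4: 1 × 2^4 = 16
Bit 5: 1 × 2^5 = 32
Bit 9: 1 × 2^9 = 512
Bit 10: 1 × 2^10 = 1024
Bit 11: 1 × 2^11 = 2048
Bit 12: 1 × 2^12 = 4096
Sum = 1 + 2 + 16 + 32 + 512 + 1024 + 2048 + 4096
= 7731


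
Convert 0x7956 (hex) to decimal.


Positional values:
Position 0: 6 × 16^0 = 6 × 1 = 6
Position 1: 5 × 16^1 = 5 × 16 = 80
Position 2: 9 × 16^2 = 9 × 256 = 2304
Position 3: 7 × 16^3 = 7 × 4096 = 28672
Sum = 6 + 80 + 2304 + 28672
= 31062


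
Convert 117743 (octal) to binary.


Each octal digit → 3 binary bits:
  1 = 001
  1 = 001
  7 = 111
  7 = 111
  4 = 100
  3 = 011
Concatenate: 001 001 111 111 100 011
= 001001111111100011


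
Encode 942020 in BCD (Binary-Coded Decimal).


Each digit → 4-bit binary:
  9 → 1001
  4 → 0100
  2 → 0010
  0 → 0000
  2 → 0010
  0 → 0000
= 1001 0100 0010 0000 0010 0000


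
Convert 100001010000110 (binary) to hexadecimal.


Group into 4-bit nibbles: 0100001010000110
  0100 = 4
  0010 = 2
  1000 = 8
  0110 = 6
= 0x4286


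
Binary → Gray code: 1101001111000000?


Binary: 1101001111000000
Gray code: G = B XOR (B >> 1)
B >> 1 = 0110100111100000
1101001111000000 XOR 0110100111100000:
  1 XOR 0 = 1
  1 XOR 1 = 0
  0 XOR 1 = 1
  1 XOR 0 = 1
  0 XOR 1 = 1
  0 XOR 0 = 0
  1 XOR 0 = 1
  1 XOR 1 = 0
  1 XOR 1 = 0
  1 XOR 1 = 0
  0 XOR 1 = 1
  0 XOR 0 = 0
  0 XOR 0 = 0
  0 XOR 0 = 0
  0 XOR 0 = 0
  0 XOR 0 = 0
= 1011101000100000


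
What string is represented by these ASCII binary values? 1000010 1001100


Codes (binary): 1000010 1001100
Per-code ASCII lookup:
  1000010 = 66  (range 65-90: uppercase, 66 - 65 = 1) → 'B'
  1001100 = 76  (range 65-90: uppercase, 76 - 65 = 11) → 'L'
= 'BL'


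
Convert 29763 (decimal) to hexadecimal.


Divide by 16 repeatedly:
29763 ÷ 16 = 1860 remainder 3 (3)
1860 ÷ 16 = 116 remainder 4 (4)
116 ÷ 16 = 7 remainder 4 (4)
7 ÷ 16 = 0 remainder 7 (7)
Reading remainders bottom-up:
= 0x7443


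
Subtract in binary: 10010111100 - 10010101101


Align and subtract column by column (LSB to MSB, borrowing when needed):
  10010111100
- 10010101101
  -----------
  col 0: (0 - 0 borrow-in) - 1 → borrow from next column: (0+2) - 1 = 1, borrow out 1
  col 1: (0 - 1 borrow-in) - 0 → borrow from next column: (-1+2) - 0 = 1, borrow out 1
  col 2: (1 - 1 borrow-in) - 1 → borrow from next column: (0+2) - 1 = 1, borrow out 1
  col 3: (1 - 1 borrow-in) - 1 → borrow from next column: (0+2) - 1 = 1, borrow out 1
  col 4: (1 - 1 borrow-in) - 0 → 0 - 0 = 0, borrow out 0
  col 5: (1 - 0 borrow-in) - 1 → 1 - 1 = 0, borrow out 0
  col 6: (0 - 0 borrow-in) - 0 → 0 - 0 = 0, borrow out 0
  col 7: (1 - 0 borrow-in) - 1 → 1 - 1 = 0, borrow out 0
  col 8: (0 - 0 borrow-in) - 0 → 0 - 0 = 0, borrow out 0
  col 9: (0 - 0 borrow-in) - 0 → 0 - 0 = 0, borrow out 0
  col 10: (1 - 0 borrow-in) - 1 → 1 - 1 = 0, borrow out 0
Reading bits MSB→LSB: 00000001111
Strip leading zeros: 1111
= 1111


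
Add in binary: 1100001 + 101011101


Align and add column by column (LSB to MSB, carry propagating):
  0001100001
+ 0101011101
  ----------
  col 0: 1 + 1 + 0 (carry in) = 2 → bit 0, carry out 1
  col 1: 0 + 0 + 1 (carry in) = 1 → bit 1, carry out 0
  col 2: 0 + 1 + 0 (carry in) = 1 → bit 1, carry out 0
  col 3: 0 + 1 + 0 (carry in) = 1 → bit 1, carry out 0
  col 4: 0 + 1 + 0 (carry in) = 1 → bit 1, carry out 0
  col 5: 1 + 0 + 0 (carry in) = 1 → bit 1, carry out 0
  col 6: 1 + 1 + 0 (carry in) = 2 → bit 0, carry out 1
  col 7: 0 + 0 + 1 (carry in) = 1 → bit 1, carry out 0
  col 8: 0 + 1 + 0 (carry in) = 1 → bit 1, carry out 0
  col 9: 0 + 0 + 0 (carry in) = 0 → bit 0, carry out 0
Reading bits MSB→LSB: 0110111110
Strip leading zeros: 110111110
= 110111110


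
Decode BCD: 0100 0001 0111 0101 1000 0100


Each 4-bit group → digit:
  0100 → 4
  0001 → 1
  0111 → 7
  0101 → 5
  1000 → 8
  0100 → 4
= 417584


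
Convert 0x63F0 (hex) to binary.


Each hex digit → 4 binary bits:
  6 = 0110
  3 = 0011
  F = 1111
  0 = 0000
Concatenate: 0110 0011 1111 0000
= 0110001111110000


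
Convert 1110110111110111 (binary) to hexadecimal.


Group into 4-bit nibbles: 1110110111110111
  1110 = E
  1101 = D
  1111 = F
  0111 = 7
= 0xEDF7


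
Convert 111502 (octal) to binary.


Each octal digit → 3 binary bits:
  1 = 001
  1 = 001
  1 = 001
  5 = 101
  0 = 000
  2 = 010
Concatenate: 001 001 001 101 000 010
= 001001001101000010


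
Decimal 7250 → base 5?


Divide by 5 repeatedly:
7250 ÷ 5 = 1450 remainder 0
1450 ÷ 5 = 290 remainder 0
290 ÷ 5 = 58 remainder 0
58 ÷ 5 = 11 remainder 3
11 ÷ 5 = 2 remainder 1
2 ÷ 5 = 0 remainder 2
Reading remainders bottom-up:
= 213000


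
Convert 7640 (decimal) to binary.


Divide by 2 repeatedly:
7640 ÷ 2 = 3820 remainder 0
3820 ÷ 2 = 1910 remainder 0
1910 ÷ 2 = 955 remainder 0
955 ÷ 2 = 477 remainder 1
477 ÷ 2 = 238 remainder 1
238 ÷ 2 = 119 remainder 0
119 ÷ 2 = 59 remainder 1
59 ÷ 2 = 29 remainder 1
29 ÷ 2 = 14 remainder 1
14 ÷ 2 = 7 remainder 0
7 ÷ 2 = 3 remainder 1
3 ÷ 2 = 1 remainder 1
1 ÷ 2 = 0 remainder 1
Reading remainders bottom-up:
= 1110111011000


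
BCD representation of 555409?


Each digit → 4-bit binary:
  5 → 0101
  5 → 0101
  5 → 0101
  4 → 0100
  0 → 0000
  9 → 1001
= 0101 0101 0101 0100 0000 1001


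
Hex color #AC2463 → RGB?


Hex: #AC2463
R = AC₁₆ = 172
G = 24₁₆ = 36
B = 63₁₆ = 99
= RGB(172, 36, 99)


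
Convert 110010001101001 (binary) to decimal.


Positional values:
Bit 0: 1 × 2^0 = 1
Bit 3: 1 × 2^3 = 8
Bit 5: 1 × 2^5 = 32
Bit 6: 1 × 2^6 = 64
Bit 10: 1 × 2^10 = 1024
Bit 13: 1 × 2^13 = 8192
Bit 14: 1 × 2^14 = 16384
Sum = 1 + 8 + 32 + 64 + 1024 + 8192 + 16384
= 25705


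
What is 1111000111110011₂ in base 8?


Group into 3-bit groups: 001111000111110011
  001 = 1
  111 = 7
  000 = 0
  111 = 7
  110 = 6
  011 = 3
= 0o170763


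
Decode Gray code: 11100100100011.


Gray code: 11100100100011
MSB stays the same: 1
Each subsequent bit = prev_binary XOR current_gray:
  B[1] = 1 XOR 1 = 0
  B[2] = 0 XOR 1 = 1
  B[3] = 1 XOR 0 = 1
  B[4] = 1 XOR 0 = 1
  B[5] = 1 XOR 1 = 0
  B[6] = 0 XOR 0 = 0
  B[7] = 0 XOR 0 = 0
  B[8] = 0 XOR 1 = 1
  B[9] = 1 XOR 0 = 1
  B[10] = 1 XOR 0 = 1
  B[11] = 1 XOR 0 = 1
  B[12] = 1 XOR 1 = 0
  B[13] = 0 XOR 1 = 1
= 10111000111101 (11837 decimal)


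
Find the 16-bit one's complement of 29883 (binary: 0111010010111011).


Original: 0111010010111011
Invert all bits:
  bit 0: 0 → 1
  bit 1: 1 → 0
  bit 2: 1 → 0
  bit 3: 1 → 0
  bit 4: 0 → 1
  bit 5: 1 → 0
  bit 6: 0 → 1
  bit 7: 0 → 1
  bit 8: 1 → 0
  bit 9: 0 → 1
  bit 10: 1 → 0
  bit 11: 1 → 0
  bit 12: 1 → 0
  bit 13: 0 → 1
  bit 14: 1 → 0
  bit 15: 1 → 0
= 1000101101000100


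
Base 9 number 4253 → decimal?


Positional values (base 9):
  3 × 9^0 = 3 × 1 = 3
  5 × 9^1 = 5 × 9 = 45
  2 × 9^2 = 2 × 81 = 162
  4 × 9^3 = 4 × 729 = 2916
Sum = 3 + 45 + 162 + 2916
= 3126


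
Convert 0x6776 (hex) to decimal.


Positional values:
Position 0: 6 × 16^0 = 6 × 1 = 6
Position 1: 7 × 16^1 = 7 × 16 = 112
Position 2: 7 × 16^2 = 7 × 256 = 1792
Position 3: 6 × 16^3 = 6 × 4096 = 24576
Sum = 6 + 112 + 1792 + 24576
= 26486


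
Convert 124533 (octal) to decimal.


Positional values:
Position 0: 3 × 8^0 = 3
Position 1: 3 × 8^1 = 24
Position 2: 5 × 8^2 = 320
Position 3: 4 × 8^3 = 2048
Position 4: 2 × 8^4 = 8192
Position 5: 1 × 8^5 = 32768
Sum = 3 + 24 + 320 + 2048 + 8192 + 32768
= 43355


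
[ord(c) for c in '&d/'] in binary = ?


String: '&d/'  (3 characters)
Per-character ASCII lookup:
  '&': special character: '&' = 38 → 100110
  'd': lowercase starts at 97: 'd' = 97 + 3 = 100 → 1100100
  '/': special character: '/' = 47 → 101111
= 100110 1100100 101111


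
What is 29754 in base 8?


Divide by 8 repeatedly:
29754 ÷ 8 = 3719 remainder 2
3719 ÷ 8 = 464 remainder 7
464 ÷ 8 = 58 remainder 0
58 ÷ 8 = 7 remainder 2
7 ÷ 8 = 0 remainder 7
Reading remainders bottom-up:
= 0o72072
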